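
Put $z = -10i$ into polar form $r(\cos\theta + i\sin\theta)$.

r = |z| = sqrt(a^2 + b^2) = sqrt((0)^2 + (-10)^2) = sqrt(0 + 100) = sqrt(100) = 10
a = 0 and b < 0, so z lies on the negative imaginary axis: θ = 270°
z = 10(cos 270° + i sin 270°)


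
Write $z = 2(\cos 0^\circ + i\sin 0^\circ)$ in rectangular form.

a = r cos θ = 2 * 1 = 2
b = r sin θ = 2 * 0 = 0
z = 2


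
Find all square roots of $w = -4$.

|w| = 4, arg(w) = 180°
Root modulus = 4^(1/2) = 2
Root arguments: θ_k = (180° + 360°k)/2 for k = 0, 1, ..., 1
Roots: 2i, -2i


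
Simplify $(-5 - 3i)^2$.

(a + bi)^2 = a^2 - b^2 + 2abi
= (-5)^2 - (-3)^2 + 2*(-5)*(-3)i
= 16 + 30i


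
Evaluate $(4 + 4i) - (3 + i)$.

(4 - 3) + (4 - 1)i = 1 + 3i


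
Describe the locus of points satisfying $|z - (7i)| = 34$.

|z - z0| = r describes a circle centered at z0 with radius r
Here z0 = 7i and r = 34
Locus: Circle centered at (0, 7) with radius 34


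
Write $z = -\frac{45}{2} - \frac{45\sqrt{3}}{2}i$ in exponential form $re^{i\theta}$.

r = |z| = sqrt((-45/2)^2 + (-45*sqrt(3)/2)^2) = sqrt(2025/4 + 6075/4) = sqrt(2025) = 45
θ = arctan(b/a) = arctan(-38.9711/-22.5) (quadrant-adjusted) = 240° = 4π/3
z = 45e^(i*4π/3)


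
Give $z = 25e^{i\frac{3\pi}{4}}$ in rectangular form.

a = r cos θ = 25 * -sqrt(2)/2 = -25*sqrt(2)/2
b = r sin θ = 25 * sqrt(2)/2 = 25*sqrt(2)/2
z = -25*sqrt(2)/2 + (25*sqrt(2)/2)i


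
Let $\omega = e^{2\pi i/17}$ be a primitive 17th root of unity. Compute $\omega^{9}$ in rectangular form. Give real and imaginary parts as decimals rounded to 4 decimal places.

ω^9 = e^(2πi·9/17) = e^(i·18π/17)
= cos(18π/17) + i sin(18π/17)
= -0.9830 - 0.1837i


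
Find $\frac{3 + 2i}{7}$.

Divisor is real, so divide each part by 7:
= 3/7 + (2/7)i


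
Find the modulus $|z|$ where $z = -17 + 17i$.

|z| = sqrt(a^2 + b^2) = sqrt((-17)^2 + 17^2) = sqrt(578) = sqrt(578)


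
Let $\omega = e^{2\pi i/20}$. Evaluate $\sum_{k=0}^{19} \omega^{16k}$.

Let ζ = ω^16 = e^(2πi·16/20). Since 20 ∤ 16, ζ ≠ 1.
Sum = Σ_{k=0}^{19} ζ^k = (ζ^20 - 1)/(ζ - 1) = (ω^{16·20} - 1)/(ζ - 1) = (1 - 1)/(ζ - 1) = 0


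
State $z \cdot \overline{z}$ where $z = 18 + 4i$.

z * conjugate(z) = |z|^2 = a^2 + b^2
= 18^2 + 4^2 = 340


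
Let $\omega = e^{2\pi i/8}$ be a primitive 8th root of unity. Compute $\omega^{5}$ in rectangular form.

ω^5 = e^(2πi·5/8) = e^(i·5π/4)
= cos(5π/4) + i sin(5π/4)
= -sqrt(2)/2 - (sqrt(2)/2)i


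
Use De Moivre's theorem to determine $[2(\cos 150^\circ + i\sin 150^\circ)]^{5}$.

By De Moivre: z^n = r^n(cos(nθ) + i sin(nθ))
= 2^5(cos(5*150°) + i sin(5*150°))
= 32(cos 30° + i sin 30°)
= 16*sqrt(3) + 16i


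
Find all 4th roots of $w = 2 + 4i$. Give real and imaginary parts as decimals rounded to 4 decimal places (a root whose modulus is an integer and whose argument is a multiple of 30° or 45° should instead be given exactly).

|w| = sqrt(20) ≈ 4.472136, arg(w) ≈ 63.434949°
Root modulus = sqrt(20)^(1/4) ≈ 1.454215
Root arguments: θ_k = (arg(w) + 360°k)/4 for k = 0, 1, ..., 3
Compute each root as (root modulus)(cos θ_k + i sin θ_k) using full-precision intermediates, then round to 4 decimal places.
Roots: 1.3989 + 0.3974i, -0.3974 + 1.3989i, -1.3989 - 0.3974i, 0.3974 - 1.3989i


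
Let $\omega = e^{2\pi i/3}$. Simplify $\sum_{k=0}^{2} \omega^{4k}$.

Let ζ = ω^4 = e^(2πi·4/3). Since 3 ∤ 4, ζ ≠ 1.
Sum = Σ_{k=0}^{2} ζ^k = (ζ^3 - 1)/(ζ - 1) = (ω^{4·3} - 1)/(ζ - 1) = (1 - 1)/(ζ - 1) = 0


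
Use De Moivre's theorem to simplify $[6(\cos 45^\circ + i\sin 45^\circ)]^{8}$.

By De Moivre: z^n = r^n(cos(nθ) + i sin(nθ))
= 6^8(cos(8*45°) + i sin(8*45°))
= 1679616(cos 0° + i sin 0°)
= 1679616


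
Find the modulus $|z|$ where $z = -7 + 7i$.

|z| = sqrt(a^2 + b^2) = sqrt((-7)^2 + 7^2) = sqrt(98) = sqrt(98)


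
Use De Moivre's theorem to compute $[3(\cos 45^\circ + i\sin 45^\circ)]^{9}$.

By De Moivre: z^n = r^n(cos(nθ) + i sin(nθ))
= 3^9(cos(9*45°) + i sin(9*45°))
= 19683(cos 45° + i sin 45°)
= 19683*sqrt(2)/2 + (19683*sqrt(2)/2)i


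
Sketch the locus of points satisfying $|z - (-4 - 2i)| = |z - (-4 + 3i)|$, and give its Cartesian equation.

|z - z1| = |z - z2| means z is equidistant from z1 and z2,
i.e. the perpendicular bisector of the segment from (-4, -2) to (-4, 3) (midpoint (-4, 1/2)).
With z = x + yi, square both sides:
(x - (-4))^2 + (y - (-2))^2 = (x - (-4))^2 + (y - 3)^2
The x^2 and y^2 terms cancel: 0x + 10y = 25 - 20 = 5
Simplify: y = 1/2
Locus: Perpendicular bisector of the segment from (-4, -2) to (-4, 3): the line y = 1/2


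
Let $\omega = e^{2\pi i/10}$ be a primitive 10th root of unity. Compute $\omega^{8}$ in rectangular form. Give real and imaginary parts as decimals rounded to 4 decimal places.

ω^8 = e^(2πi·8/10) = e^(i·8π/5)
= cos(8π/5) + i sin(8π/5)
= 0.3090 - 0.9511i


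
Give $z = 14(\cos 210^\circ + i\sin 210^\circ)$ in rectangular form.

a = r cos θ = 14 * -sqrt(3)/2 = -7*sqrt(3)
b = r sin θ = 14 * -1/2 = -7
z = -7*sqrt(3) - 7i


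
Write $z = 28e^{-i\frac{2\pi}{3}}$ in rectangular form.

a = r cos θ = 28 * -1/2 = -14
b = r sin θ = 28 * -sqrt(3)/2 = -14*sqrt(3)
z = -14 - 14*sqrt(3)i


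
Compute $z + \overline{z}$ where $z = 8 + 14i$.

z + conjugate(z) = (a + bi) + (a - bi) = 2a
= 2 * 8 = 16


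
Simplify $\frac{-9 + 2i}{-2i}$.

Multiply numerator and denominator by conjugate (2i):
= (-9 + 2i)(2i) / (0^2 + (-2)^2)
= (-4 - 18i) / 4
Divide through by 2: (-2 - 9i) / 2
= -1 - (9/2)i


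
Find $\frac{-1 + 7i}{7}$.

Divisor is real, so divide each part by 7:
= -1/7 + i


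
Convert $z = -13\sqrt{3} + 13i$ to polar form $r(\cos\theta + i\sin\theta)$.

r = |z| = sqrt(a^2 + b^2) = sqrt((-13*sqrt(3))^2 + (13)^2) = sqrt(507 + 169) = sqrt(676) = 26
θ = arctan(b/a) = arctan(13/-22.5167) (quadrant-adjusted) = 150°
z = 26(cos 150° + i sin 150°)


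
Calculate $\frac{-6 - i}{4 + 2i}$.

Multiply numerator and denominator by conjugate (4 - 2i):
= (-6 - i)(4 - 2i) / (4^2 + 2^2)
= (-26 + 8i) / 20
Divide through by 2: (-13 + 4i) / 10
= -13/10 + (2/5)i


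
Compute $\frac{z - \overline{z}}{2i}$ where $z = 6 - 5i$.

z - conjugate(z) = 2bi
(z - conjugate(z))/(2i) = 2bi/(2i) = b = -5


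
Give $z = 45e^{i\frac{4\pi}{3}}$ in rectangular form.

a = r cos θ = 45 * -1/2 = -45/2
b = r sin θ = 45 * -sqrt(3)/2 = -45*sqrt(3)/2
z = -45/2 - (45*sqrt(3)/2)i


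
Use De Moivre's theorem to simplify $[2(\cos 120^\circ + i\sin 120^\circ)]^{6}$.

By De Moivre: z^n = r^n(cos(nθ) + i sin(nθ))
= 2^6(cos(6*120°) + i sin(6*120°))
= 64(cos 0° + i sin 0°)
= 64


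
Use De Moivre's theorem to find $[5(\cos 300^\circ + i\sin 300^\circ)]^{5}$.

By De Moivre: z^n = r^n(cos(nθ) + i sin(nθ))
= 5^5(cos(5*300°) + i sin(5*300°))
= 3125(cos 60° + i sin 60°)
= 3125/2 + (3125*sqrt(3)/2)i


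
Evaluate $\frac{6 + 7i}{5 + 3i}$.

Multiply numerator and denominator by conjugate (5 - 3i):
= (6 + 7i)(5 - 3i) / (5^2 + 3^2)
= (51 + 17i) / 34
Divide through by 17: (3 + i) / 2
= 3/2 + (1/2)i


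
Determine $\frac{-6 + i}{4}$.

Divisor is real, so divide each part by 4:
= -3/2 + (1/4)i


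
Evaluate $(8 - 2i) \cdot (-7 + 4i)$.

(a1*a2 - b1*b2) + (a1*b2 + b1*a2)i
= (-56 - (-8)) + (32 + 14)i
= -48 + 46i


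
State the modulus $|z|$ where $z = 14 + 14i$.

|z| = sqrt(a^2 + b^2) = sqrt(14^2 + 14^2) = sqrt(392) = sqrt(392)


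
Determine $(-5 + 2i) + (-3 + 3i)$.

(-5 + (-3)) + (2 + 3)i = -8 + 5i


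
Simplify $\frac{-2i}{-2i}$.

Multiply numerator and denominator by conjugate (2i):
= (-2i)(2i) / (0^2 + (-2)^2)
= (4) / 4
= 1


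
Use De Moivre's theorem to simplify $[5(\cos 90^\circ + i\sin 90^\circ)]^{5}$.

By De Moivre: z^n = r^n(cos(nθ) + i sin(nθ))
= 5^5(cos(5*90°) + i sin(5*90°))
= 3125(cos 90° + i sin 90°)
= 3125i


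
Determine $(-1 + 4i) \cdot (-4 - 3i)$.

(a1*a2 - b1*b2) + (a1*b2 + b1*a2)i
= (4 - (-12)) + (3 + (-16))i
= 16 - 13i


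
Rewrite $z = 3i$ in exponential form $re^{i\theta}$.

r = |z| = sqrt((0)^2 + (3)^2) = sqrt(0 + 9) = sqrt(9) = 3
a = 0 and b > 0, so z lies on the positive imaginary axis: θ = 90° = π/2
z = 3e^(i*π/2)


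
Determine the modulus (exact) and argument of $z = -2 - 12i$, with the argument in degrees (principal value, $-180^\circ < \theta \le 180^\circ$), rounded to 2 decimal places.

|z| = sqrt((-2)^2 + (-12)^2) = sqrt(148)
arg(z) = arctan(b/a) = arctan(-12/-2) (quadrant-adjusted) = -99.46°


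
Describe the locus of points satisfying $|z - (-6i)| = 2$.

|z - z0| = r describes a circle centered at z0 with radius r
Here z0 = -6i and r = 2
Locus: Circle centered at (0, -6) with radius 2


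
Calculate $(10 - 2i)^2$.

(a + bi)^2 = a^2 - b^2 + 2abi
= 10^2 - (-2)^2 + 2*10*(-2)i
= 96 - 40i


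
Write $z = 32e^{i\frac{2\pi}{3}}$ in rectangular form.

a = r cos θ = 32 * -1/2 = -16
b = r sin θ = 32 * sqrt(3)/2 = 16*sqrt(3)
z = -16 + 16*sqrt(3)i


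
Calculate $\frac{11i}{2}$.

Divisor is real, so divide each part by 2:
= 0 + (11/2)i


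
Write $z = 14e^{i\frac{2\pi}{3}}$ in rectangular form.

a = r cos θ = 14 * -1/2 = -7
b = r sin θ = 14 * sqrt(3)/2 = 7*sqrt(3)
z = -7 + 7*sqrt(3)i


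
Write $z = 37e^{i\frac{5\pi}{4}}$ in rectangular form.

a = r cos θ = 37 * -sqrt(2)/2 = -37*sqrt(2)/2
b = r sin θ = 37 * -sqrt(2)/2 = -37*sqrt(2)/2
z = -37*sqrt(2)/2 - (37*sqrt(2)/2)i


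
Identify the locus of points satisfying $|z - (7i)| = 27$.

|z - z0| = r describes a circle centered at z0 with radius r
Here z0 = 7i and r = 27
Locus: Circle centered at (0, 7) with radius 27


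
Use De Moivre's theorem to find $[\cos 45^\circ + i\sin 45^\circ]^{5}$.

By De Moivre: z^n = r^n(cos(nθ) + i sin(nθ))
= 1^5(cos(5*45°) + i sin(5*45°))
= 1(cos 225° + i sin 225°)
= -sqrt(2)/2 - (sqrt(2)/2)i


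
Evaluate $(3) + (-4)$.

(3 + (-4)) + (0 + 0)i = -1


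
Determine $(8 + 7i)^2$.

(a + bi)^2 = a^2 - b^2 + 2abi
= 8^2 - 7^2 + 2*8*7i
= 15 + 112i


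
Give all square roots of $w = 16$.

|w| = 16, arg(w) = 0°
Root modulus = 16^(1/2) = 4
Root arguments: θ_k = (0° + 360°k)/2 for k = 0, 1, ..., 1
Roots: 4, -4


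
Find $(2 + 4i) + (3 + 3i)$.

(2 + 3) + (4 + 3)i = 5 + 7i


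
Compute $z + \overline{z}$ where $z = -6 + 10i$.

z + conjugate(z) = (a + bi) + (a - bi) = 2a
= 2 * (-6) = -12


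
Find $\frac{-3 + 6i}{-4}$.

Divisor is real, so divide each part by -4:
= 3/4 - (3/2)i


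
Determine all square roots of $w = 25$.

|w| = 25, arg(w) = 0°
Root modulus = 25^(1/2) = 5
Root arguments: θ_k = (0° + 360°k)/2 for k = 0, 1, ..., 1
Roots: 5, -5


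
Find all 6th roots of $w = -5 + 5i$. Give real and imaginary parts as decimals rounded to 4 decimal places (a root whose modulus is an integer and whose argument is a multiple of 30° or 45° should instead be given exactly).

|w| = sqrt(50) ≈ 7.071068, arg(w) = 135°
Root modulus = sqrt(50)^(1/6) ≈ 1.385418
Root arguments: θ_k = (135° + 360°k)/6 for k = 0, 1, ..., 5
Compute each root as (root modulus)(cos θ_k + i sin θ_k) using full-precision intermediates, then round to 4 decimal places.
Roots: 1.2800 + 0.5302i, 0.1808 + 1.3736i, -1.0991 + 0.8434i, -1.2800 - 0.5302i, -0.1808 - 1.3736i, 1.0991 - 0.8434i


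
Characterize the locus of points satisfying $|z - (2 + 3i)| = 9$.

|z - z0| = r describes a circle centered at z0 with radius r
Here z0 = 2 + 3i and r = 9
Locus: Circle centered at (2, 3) with radius 9


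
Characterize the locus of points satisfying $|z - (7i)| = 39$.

|z - z0| = r describes a circle centered at z0 with radius r
Here z0 = 7i and r = 39
Locus: Circle centered at (0, 7) with radius 39


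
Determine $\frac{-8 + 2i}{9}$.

Divisor is real, so divide each part by 9:
= -8/9 + (2/9)i


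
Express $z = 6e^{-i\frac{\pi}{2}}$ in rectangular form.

a = r cos θ = 6 * 0 = 0
b = r sin θ = 6 * -1 = -6
z = -6i


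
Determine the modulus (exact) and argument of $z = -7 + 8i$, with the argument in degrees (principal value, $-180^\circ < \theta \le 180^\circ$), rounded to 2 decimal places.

|z| = sqrt((-7)^2 + 8^2) = sqrt(113)
arg(z) = arctan(b/a) = arctan(8/-7) (quadrant-adjusted) = 131.19°


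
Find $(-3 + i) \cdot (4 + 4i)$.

(a1*a2 - b1*b2) + (a1*b2 + b1*a2)i
= (-12 - 4) + (-12 + 4)i
= -16 - 8i


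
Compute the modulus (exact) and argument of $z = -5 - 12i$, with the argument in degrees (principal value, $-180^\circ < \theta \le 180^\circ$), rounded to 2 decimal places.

|z| = sqrt((-5)^2 + (-12)^2) = 13
arg(z) = arctan(b/a) = arctan(-12/-5) (quadrant-adjusted) = -112.62°


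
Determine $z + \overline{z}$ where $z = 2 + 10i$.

z + conjugate(z) = (a + bi) + (a - bi) = 2a
= 2 * 2 = 4


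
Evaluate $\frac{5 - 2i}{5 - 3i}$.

Multiply numerator and denominator by conjugate (5 + 3i):
= (5 - 2i)(5 + 3i) / (5^2 + (-3)^2)
= (31 + 5i) / 34
= 31/34 + (5/34)i


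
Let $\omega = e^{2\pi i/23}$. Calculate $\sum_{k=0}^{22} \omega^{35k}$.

Let ζ = ω^35 = e^(2πi·35/23). Since 23 ∤ 35, ζ ≠ 1.
Sum = Σ_{k=0}^{22} ζ^k = (ζ^23 - 1)/(ζ - 1) = (ω^{35·23} - 1)/(ζ - 1) = (1 - 1)/(ζ - 1) = 0


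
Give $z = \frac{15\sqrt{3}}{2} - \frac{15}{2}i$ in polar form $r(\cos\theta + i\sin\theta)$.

r = |z| = sqrt(a^2 + b^2) = sqrt((15*sqrt(3)/2)^2 + (-15/2)^2) = sqrt(675/4 + 225/4) = sqrt(225) = 15
θ = arctan(b/a) = arctan(-7.5/12.9904) (quadrant-adjusted) = 330°
z = 15(cos 330° + i sin 330°)


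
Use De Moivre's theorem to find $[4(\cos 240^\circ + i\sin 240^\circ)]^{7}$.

By De Moivre: z^n = r^n(cos(nθ) + i sin(nθ))
= 4^7(cos(7*240°) + i sin(7*240°))
= 16384(cos 240° + i sin 240°)
= -8192 - 8192*sqrt(3)i


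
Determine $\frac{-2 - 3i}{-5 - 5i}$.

Multiply numerator and denominator by conjugate (-5 + 5i):
= (-2 - 3i)(-5 + 5i) / ((-5)^2 + (-5)^2)
= (25 + 5i) / 50
Divide through by 5: (5 + i) / 10
= 1/2 + (1/10)i


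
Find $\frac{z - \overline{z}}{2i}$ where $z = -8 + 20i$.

z - conjugate(z) = 2bi
(z - conjugate(z))/(2i) = 2bi/(2i) = b = 20


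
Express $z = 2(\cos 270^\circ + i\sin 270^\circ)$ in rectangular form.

a = r cos θ = 2 * 0 = 0
b = r sin θ = 2 * -1 = -2
z = -2i


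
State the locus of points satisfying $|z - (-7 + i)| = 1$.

|z - z0| = r describes a circle centered at z0 with radius r
Here z0 = -7 + i and r = 1
Locus: Circle centered at (-7, 1) with radius 1


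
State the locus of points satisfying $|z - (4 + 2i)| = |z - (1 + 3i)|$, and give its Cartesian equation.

|z - z1| = |z - z2| means z is equidistant from z1 and z2,
i.e. the perpendicular bisector of the segment from (4, 2) to (1, 3) (midpoint (5/2, 5/2)).
With z = x + yi, square both sides:
(x - 4)^2 + (y - 2)^2 = (x - 1)^2 + (y - 3)^2
The x^2 and y^2 terms cancel: -6x + 2y = 10 - 20 = -10
Simplify: 3x - y = 5
Locus: Perpendicular bisector of the segment from (4, 2) to (1, 3): the line 3x - y = 5


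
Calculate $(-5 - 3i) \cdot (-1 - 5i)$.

(a1*a2 - b1*b2) + (a1*b2 + b1*a2)i
= (5 - 15) + (25 + 3)i
= -10 + 28i


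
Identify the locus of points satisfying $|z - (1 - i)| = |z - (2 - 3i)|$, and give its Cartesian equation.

|z - z1| = |z - z2| means z is equidistant from z1 and z2,
i.e. the perpendicular bisector of the segment from (1, -1) to (2, -3) (midpoint (3/2, -2)).
With z = x + yi, square both sides:
(x - 1)^2 + (y - (-1))^2 = (x - 2)^2 + (y - (-3))^2
The x^2 and y^2 terms cancel: 2x + (-4)y = 13 - 2 = 11
Simplify: 2x - 4y = 11
Locus: Perpendicular bisector of the segment from (1, -1) to (2, -3): the line 2x - 4y = 11


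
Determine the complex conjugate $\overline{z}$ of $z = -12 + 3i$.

If z = a + bi, then conjugate(z) = a - bi
conjugate(-12 + 3i) = -12 - 3i


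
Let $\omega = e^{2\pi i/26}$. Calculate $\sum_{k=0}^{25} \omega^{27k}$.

Let ζ = ω^27 = e^(2πi·27/26). Since 26 ∤ 27, ζ ≠ 1.
Sum = Σ_{k=0}^{25} ζ^k = (ζ^26 - 1)/(ζ - 1) = (ω^{27·26} - 1)/(ζ - 1) = (1 - 1)/(ζ - 1) = 0


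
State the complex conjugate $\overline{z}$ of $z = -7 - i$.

If z = a + bi, then conjugate(z) = a - bi
conjugate(-7 - i) = -7 + i


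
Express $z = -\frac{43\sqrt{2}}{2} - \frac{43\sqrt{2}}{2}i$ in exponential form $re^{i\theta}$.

r = |z| = sqrt((-43*sqrt(2)/2)^2 + (-43*sqrt(2)/2)^2) = sqrt(1849/2 + 1849/2) = sqrt(1849) = 43
θ = arctan(b/a) = arctan(-30.4056/-30.4056) (quadrant-adjusted) = 225° = 5π/4
z = 43e^(i*5π/4)


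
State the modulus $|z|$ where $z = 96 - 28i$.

|z| = sqrt(a^2 + b^2) = sqrt(96^2 + (-28)^2) = sqrt(10000) = 100


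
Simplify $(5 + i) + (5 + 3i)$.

(5 + 5) + (1 + 3)i = 10 + 4i


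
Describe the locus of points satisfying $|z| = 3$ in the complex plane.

|z| = 3 means sqrt(x^2 + y^2) = 3
This is a circle of radius 3 centered at the origin


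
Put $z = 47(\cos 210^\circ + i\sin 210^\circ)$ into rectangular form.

a = r cos θ = 47 * -sqrt(3)/2 = -47*sqrt(3)/2
b = r sin θ = 47 * -1/2 = -47/2
z = -47*sqrt(3)/2 - (47/2)i


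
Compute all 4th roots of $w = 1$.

|w| = 1, arg(w) = 0°
Root modulus = 1^(1/4) = 1
Root arguments: θ_k = (0° + 360°k)/4 for k = 0, 1, ..., 3
Roots: 1, i, -1, -i


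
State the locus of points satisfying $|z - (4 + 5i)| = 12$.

|z - z0| = r describes a circle centered at z0 with radius r
Here z0 = 4 + 5i and r = 12
Locus: Circle centered at (4, 5) with radius 12


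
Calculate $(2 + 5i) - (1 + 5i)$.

(2 - 1) + (5 - 5)i = 1


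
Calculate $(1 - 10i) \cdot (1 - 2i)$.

(a1*a2 - b1*b2) + (a1*b2 + b1*a2)i
= (1 - 20) + (-2 + (-10))i
= -19 - 12i


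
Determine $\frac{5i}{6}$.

Divisor is real, so divide each part by 6:
= 0 + (5/6)i


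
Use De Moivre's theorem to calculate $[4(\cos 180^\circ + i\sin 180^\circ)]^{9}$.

By De Moivre: z^n = r^n(cos(nθ) + i sin(nθ))
= 4^9(cos(9*180°) + i sin(9*180°))
= 262144(cos 180° + i sin 180°)
= -262144


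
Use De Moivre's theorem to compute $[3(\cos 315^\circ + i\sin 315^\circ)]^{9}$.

By De Moivre: z^n = r^n(cos(nθ) + i sin(nθ))
= 3^9(cos(9*315°) + i sin(9*315°))
= 19683(cos 315° + i sin 315°)
= 19683*sqrt(2)/2 - (19683*sqrt(2)/2)i


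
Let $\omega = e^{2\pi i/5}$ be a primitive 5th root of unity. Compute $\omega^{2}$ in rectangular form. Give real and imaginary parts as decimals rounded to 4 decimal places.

ω^2 = e^(2πi·2/5) = e^(i·4π/5)
= cos(4π/5) + i sin(4π/5)
= -0.8090 + 0.5878i


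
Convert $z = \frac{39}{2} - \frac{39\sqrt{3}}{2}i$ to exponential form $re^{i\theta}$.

r = |z| = sqrt((39/2)^2 + (-39*sqrt(3)/2)^2) = sqrt(1521/4 + 4563/4) = sqrt(1521) = 39
θ = arctan(b/a) = arctan(-33.775/19.5) (quadrant-adjusted) = -60° = -π/3
z = 39e^(-i*π/3)


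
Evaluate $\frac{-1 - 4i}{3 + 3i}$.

Multiply numerator and denominator by conjugate (3 - 3i):
= (-1 - 4i)(3 - 3i) / (3^2 + 3^2)
= (-15 - 9i) / 18
Divide through by 3: (-5 - 3i) / 6
= -5/6 - (1/2)i


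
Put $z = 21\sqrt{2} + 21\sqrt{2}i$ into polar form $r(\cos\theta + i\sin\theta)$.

r = |z| = sqrt(a^2 + b^2) = sqrt((21*sqrt(2))^2 + (21*sqrt(2))^2) = sqrt(882 + 882) = sqrt(1764) = 42
θ = arctan(b/a) = arctan(29.6985/29.6985) (quadrant-adjusted) = 45°
z = 42(cos 45° + i sin 45°)


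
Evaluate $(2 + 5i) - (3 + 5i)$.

(2 - 3) + (5 - 5)i = -1


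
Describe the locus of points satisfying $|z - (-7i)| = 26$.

|z - z0| = r describes a circle centered at z0 with radius r
Here z0 = -7i and r = 26
Locus: Circle centered at (0, -7) with radius 26


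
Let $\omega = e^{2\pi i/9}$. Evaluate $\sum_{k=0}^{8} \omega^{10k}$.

Let ζ = ω^10 = e^(2πi·10/9). Since 9 ∤ 10, ζ ≠ 1.
Sum = Σ_{k=0}^{8} ζ^k = (ζ^9 - 1)/(ζ - 1) = (ω^{10·9} - 1)/(ζ - 1) = (1 - 1)/(ζ - 1) = 0


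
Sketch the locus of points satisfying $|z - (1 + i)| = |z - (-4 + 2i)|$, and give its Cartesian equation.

|z - z1| = |z - z2| means z is equidistant from z1 and z2,
i.e. the perpendicular bisector of the segment from (1, 1) to (-4, 2) (midpoint (-3/2, 3/2)).
With z = x + yi, square both sides:
(x - 1)^2 + (y - 1)^2 = (x - (-4))^2 + (y - 2)^2
The x^2 and y^2 terms cancel: -10x + 2y = 20 - 2 = 18
Simplify: 5x - y = -9
Locus: Perpendicular bisector of the segment from (1, 1) to (-4, 2): the line 5x - y = -9


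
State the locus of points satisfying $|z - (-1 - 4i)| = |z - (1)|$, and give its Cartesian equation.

|z - z1| = |z - z2| means z is equidistant from z1 and z2,
i.e. the perpendicular bisector of the segment from (-1, -4) to (1, 0) (midpoint (0, -2)).
With z = x + yi, square both sides:
(x - (-1))^2 + (y - (-4))^2 = (x - 1)^2 + (y - 0)^2
The x^2 and y^2 terms cancel: 4x + 8y = 1 - 17 = -16
Simplify: x + 2y = -4
Locus: Perpendicular bisector of the segment from (-1, -4) to (1, 0): the line x + 2y = -4


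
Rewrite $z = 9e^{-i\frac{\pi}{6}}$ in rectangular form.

a = r cos θ = 9 * sqrt(3)/2 = 9*sqrt(3)/2
b = r sin θ = 9 * -1/2 = -9/2
z = 9*sqrt(3)/2 - (9/2)i


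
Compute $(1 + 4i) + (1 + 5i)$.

(1 + 1) + (4 + 5)i = 2 + 9i


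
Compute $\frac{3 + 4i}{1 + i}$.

Multiply numerator and denominator by conjugate (1 - i):
= (3 + 4i)(1 - i) / (1^2 + 1^2)
= (7 + i) / 2
= 7/2 + (1/2)i


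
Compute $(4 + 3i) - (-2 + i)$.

(4 - (-2)) + (3 - 1)i = 6 + 2i


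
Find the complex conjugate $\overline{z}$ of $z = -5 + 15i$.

If z = a + bi, then conjugate(z) = a - bi
conjugate(-5 + 15i) = -5 - 15i


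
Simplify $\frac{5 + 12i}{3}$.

Divisor is real, so divide each part by 3:
= 5/3 + 4i


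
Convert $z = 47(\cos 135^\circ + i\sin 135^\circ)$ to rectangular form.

a = r cos θ = 47 * -sqrt(2)/2 = -47*sqrt(2)/2
b = r sin θ = 47 * sqrt(2)/2 = 47*sqrt(2)/2
z = -47*sqrt(2)/2 + (47*sqrt(2)/2)i


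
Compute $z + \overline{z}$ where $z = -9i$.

z + conjugate(z) = (a + bi) + (a - bi) = 2a
= 2 * 0 = 0


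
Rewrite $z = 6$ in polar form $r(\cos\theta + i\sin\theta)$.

r = |z| = sqrt(a^2 + b^2) = sqrt((6)^2 + (0)^2) = sqrt(36 + 0) = sqrt(36) = 6
b = 0 and a > 0, so z lies on the positive real axis: θ = 0°
z = 6(cos 0° + i sin 0°)


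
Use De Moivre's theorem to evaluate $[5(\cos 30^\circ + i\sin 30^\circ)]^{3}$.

By De Moivre: z^n = r^n(cos(nθ) + i sin(nθ))
= 5^3(cos(3*30°) + i sin(3*30°))
= 125(cos 90° + i sin 90°)
= 125i


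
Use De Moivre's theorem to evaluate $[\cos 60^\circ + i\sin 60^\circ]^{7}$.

By De Moivre: z^n = r^n(cos(nθ) + i sin(nθ))
= 1^7(cos(7*60°) + i sin(7*60°))
= 1(cos 60° + i sin 60°)
= 1/2 + (sqrt(3)/2)i


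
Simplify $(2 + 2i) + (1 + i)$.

(2 + 1) + (2 + 1)i = 3 + 3i


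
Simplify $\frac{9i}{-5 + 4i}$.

Multiply numerator and denominator by conjugate (-5 - 4i):
= (9i)(-5 - 4i) / ((-5)^2 + 4^2)
= (36 - 45i) / 41
= 36/41 - (45/41)i


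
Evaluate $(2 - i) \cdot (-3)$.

(a1*a2 - b1*b2) + (a1*b2 + b1*a2)i
= (-6 - 0) + (0 + 3)i
= -6 + 3i


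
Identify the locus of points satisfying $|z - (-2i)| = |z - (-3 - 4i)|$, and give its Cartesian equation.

|z - z1| = |z - z2| means z is equidistant from z1 and z2,
i.e. the perpendicular bisector of the segment from (0, -2) to (-3, -4) (midpoint (-3/2, -3)).
With z = x + yi, square both sides:
(x - 0)^2 + (y - (-2))^2 = (x - (-3))^2 + (y - (-4))^2
The x^2 and y^2 terms cancel: -6x + (-4)y = 25 - 4 = 21
Simplify: 6x + 4y = -21
Locus: Perpendicular bisector of the segment from (0, -2) to (-3, -4): the line 6x + 4y = -21


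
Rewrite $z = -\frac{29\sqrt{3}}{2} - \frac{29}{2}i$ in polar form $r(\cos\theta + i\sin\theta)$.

r = |z| = sqrt(a^2 + b^2) = sqrt((-29*sqrt(3)/2)^2 + (-29/2)^2) = sqrt(2523/4 + 841/4) = sqrt(841) = 29
θ = arctan(b/a) = arctan(-14.5/-25.1147) (quadrant-adjusted) = 210°
z = 29(cos 210° + i sin 210°)


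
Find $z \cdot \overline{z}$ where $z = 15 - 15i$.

z * conjugate(z) = |z|^2 = a^2 + b^2
= 15^2 + (-15)^2 = 450


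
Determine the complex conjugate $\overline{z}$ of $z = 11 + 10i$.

If z = a + bi, then conjugate(z) = a - bi
conjugate(11 + 10i) = 11 - 10i


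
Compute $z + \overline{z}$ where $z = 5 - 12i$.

z + conjugate(z) = (a + bi) + (a - bi) = 2a
= 2 * 5 = 10


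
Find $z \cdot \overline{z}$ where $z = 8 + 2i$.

z * conjugate(z) = |z|^2 = a^2 + b^2
= 8^2 + 2^2 = 68


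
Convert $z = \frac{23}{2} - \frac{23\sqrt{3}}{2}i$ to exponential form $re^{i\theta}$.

r = |z| = sqrt((23/2)^2 + (-23*sqrt(3)/2)^2) = sqrt(529/4 + 1587/4) = sqrt(529) = 23
θ = arctan(b/a) = arctan(-19.9186/11.5) (quadrant-adjusted) = -60° = -π/3
z = 23e^(-i*π/3)


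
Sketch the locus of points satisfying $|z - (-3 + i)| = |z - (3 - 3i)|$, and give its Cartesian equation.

|z - z1| = |z - z2| means z is equidistant from z1 and z2,
i.e. the perpendicular bisector of the segment from (-3, 1) to (3, -3) (midpoint (0, -1)).
With z = x + yi, square both sides:
(x - (-3))^2 + (y - 1)^2 = (x - 3)^2 + (y - (-3))^2
The x^2 and y^2 terms cancel: 12x + (-8)y = 18 - 10 = 8
Simplify: 3x - 2y = 2
Locus: Perpendicular bisector of the segment from (-3, 1) to (3, -3): the line 3x - 2y = 2


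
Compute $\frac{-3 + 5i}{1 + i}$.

Multiply numerator and denominator by conjugate (1 - i):
= (-3 + 5i)(1 - i) / (1^2 + 1^2)
= (2 + 8i) / 2
= 1 + 4i


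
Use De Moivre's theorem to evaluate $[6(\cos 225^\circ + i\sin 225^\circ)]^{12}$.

By De Moivre: z^n = r^n(cos(nθ) + i sin(nθ))
= 6^12(cos(12*225°) + i sin(12*225°))
= 2176782336(cos 180° + i sin 180°)
= -2176782336


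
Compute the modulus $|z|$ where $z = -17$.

|z| = sqrt(a^2 + b^2) = sqrt((-17)^2 + 0^2) = sqrt(289) = 17


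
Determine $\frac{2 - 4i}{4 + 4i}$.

Multiply numerator and denominator by conjugate (4 - 4i):
= (2 - 4i)(4 - 4i) / (4^2 + 4^2)
= (-8 - 24i) / 32
Divide through by 8: (-1 - 3i) / 4
= -1/4 - (3/4)i


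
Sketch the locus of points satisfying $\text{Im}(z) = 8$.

Im(z) = y where z = x + yi; the equation y = 8 is satisfied by all points with that y-coordinate
Locus: Horizontal line y = 8


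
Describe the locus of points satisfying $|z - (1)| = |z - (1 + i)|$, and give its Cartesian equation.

|z - z1| = |z - z2| means z is equidistant from z1 and z2,
i.e. the perpendicular bisector of the segment from (1, 0) to (1, 1) (midpoint (1, 1/2)).
With z = x + yi, square both sides:
(x - 1)^2 + (y - 0)^2 = (x - 1)^2 + (y - 1)^2
The x^2 and y^2 terms cancel: 0x + 2y = 2 - 1 = 1
Simplify: y = 1/2
Locus: Perpendicular bisector of the segment from (1, 0) to (1, 1): the line y = 1/2


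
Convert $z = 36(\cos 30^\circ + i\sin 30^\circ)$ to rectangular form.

a = r cos θ = 36 * sqrt(3)/2 = 18*sqrt(3)
b = r sin θ = 36 * 1/2 = 18
z = 18*sqrt(3) + 18i


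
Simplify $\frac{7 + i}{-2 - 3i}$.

Multiply numerator and denominator by conjugate (-2 + 3i):
= (7 + i)(-2 + 3i) / ((-2)^2 + (-3)^2)
= (-17 + 19i) / 13
= -17/13 + (19/13)i


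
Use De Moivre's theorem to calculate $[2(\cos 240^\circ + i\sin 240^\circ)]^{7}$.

By De Moivre: z^n = r^n(cos(nθ) + i sin(nθ))
= 2^7(cos(7*240°) + i sin(7*240°))
= 128(cos 240° + i sin 240°)
= -64 - 64*sqrt(3)i


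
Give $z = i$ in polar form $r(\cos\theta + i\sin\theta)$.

r = |z| = sqrt(a^2 + b^2) = sqrt((0)^2 + (1)^2) = sqrt(0 + 1) = sqrt(1) = 1
a = 0 and b > 0, so z lies on the positive imaginary axis: θ = 90°
z = 1(cos 90° + i sin 90°)


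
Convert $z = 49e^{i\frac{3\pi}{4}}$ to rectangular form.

a = r cos θ = 49 * -sqrt(2)/2 = -49*sqrt(2)/2
b = r sin θ = 49 * sqrt(2)/2 = 49*sqrt(2)/2
z = -49*sqrt(2)/2 + (49*sqrt(2)/2)i


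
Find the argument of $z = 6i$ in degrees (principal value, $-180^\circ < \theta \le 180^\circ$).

a = 0 and b > 0, so z lies on the positive imaginary axis: θ = 90°


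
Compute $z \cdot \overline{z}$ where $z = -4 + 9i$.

z * conjugate(z) = |z|^2 = a^2 + b^2
= (-4)^2 + 9^2 = 97


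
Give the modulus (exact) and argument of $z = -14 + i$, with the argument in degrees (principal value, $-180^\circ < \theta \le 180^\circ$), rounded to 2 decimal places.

|z| = sqrt((-14)^2 + 1^2) = sqrt(197)
arg(z) = arctan(b/a) = arctan(1/-14) (quadrant-adjusted) = 175.91°


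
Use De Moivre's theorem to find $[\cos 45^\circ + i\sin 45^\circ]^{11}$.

By De Moivre: z^n = r^n(cos(nθ) + i sin(nθ))
= 1^11(cos(11*45°) + i sin(11*45°))
= 1(cos 135° + i sin 135°)
= -sqrt(2)/2 + (sqrt(2)/2)i


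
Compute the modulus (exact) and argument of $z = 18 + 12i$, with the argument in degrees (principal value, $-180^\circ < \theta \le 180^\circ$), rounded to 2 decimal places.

|z| = sqrt(18^2 + 12^2) = sqrt(468)
arg(z) = arctan(b/a) = arctan(12/18) (quadrant-adjusted) = 33.69°


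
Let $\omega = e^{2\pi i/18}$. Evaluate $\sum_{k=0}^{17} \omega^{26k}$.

Let ζ = ω^26 = e^(2πi·26/18). Since 18 ∤ 26, ζ ≠ 1.
Sum = Σ_{k=0}^{17} ζ^k = (ζ^18 - 1)/(ζ - 1) = (ω^{26·18} - 1)/(ζ - 1) = (1 - 1)/(ζ - 1) = 0


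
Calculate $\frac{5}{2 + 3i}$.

Multiply numerator and denominator by conjugate (2 - 3i):
= (5)(2 - 3i) / (2^2 + 3^2)
= (10 - 15i) / 13
= 10/13 - (15/13)i


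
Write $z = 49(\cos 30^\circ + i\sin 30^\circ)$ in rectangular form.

a = r cos θ = 49 * sqrt(3)/2 = 49*sqrt(3)/2
b = r sin θ = 49 * 1/2 = 49/2
z = 49*sqrt(3)/2 + (49/2)i


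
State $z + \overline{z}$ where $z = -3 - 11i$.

z + conjugate(z) = (a + bi) + (a - bi) = 2a
= 2 * (-3) = -6


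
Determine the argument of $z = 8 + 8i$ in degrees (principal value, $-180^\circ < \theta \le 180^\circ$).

θ = arctan(b/a) = arctan(8/8) (quadrant-adjusted) = 45°


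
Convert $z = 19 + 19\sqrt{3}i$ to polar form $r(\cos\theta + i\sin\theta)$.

r = |z| = sqrt(a^2 + b^2) = sqrt((19)^2 + (19*sqrt(3))^2) = sqrt(361 + 1083) = sqrt(1444) = 38
θ = arctan(b/a) = arctan(32.909/19) (quadrant-adjusted) = 60°
z = 38(cos 60° + i sin 60°)


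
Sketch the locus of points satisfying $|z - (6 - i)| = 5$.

|z - z0| = r describes a circle centered at z0 with radius r
Here z0 = 6 - i and r = 5
Locus: Circle centered at (6, -1) with radius 5


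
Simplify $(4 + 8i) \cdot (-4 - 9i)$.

(a1*a2 - b1*b2) + (a1*b2 + b1*a2)i
= (-16 - (-72)) + (-36 + (-32))i
= 56 - 68i


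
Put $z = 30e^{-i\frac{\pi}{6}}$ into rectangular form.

a = r cos θ = 30 * sqrt(3)/2 = 15*sqrt(3)
b = r sin θ = 30 * -1/2 = -15
z = 15*sqrt(3) - 15i


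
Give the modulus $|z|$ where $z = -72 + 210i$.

|z| = sqrt(a^2 + b^2) = sqrt((-72)^2 + 210^2) = sqrt(49284) = 222


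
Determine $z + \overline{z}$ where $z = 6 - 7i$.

z + conjugate(z) = (a + bi) + (a - bi) = 2a
= 2 * 6 = 12


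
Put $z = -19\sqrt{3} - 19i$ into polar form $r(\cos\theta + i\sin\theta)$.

r = |z| = sqrt(a^2 + b^2) = sqrt((-19*sqrt(3))^2 + (-19)^2) = sqrt(1083 + 361) = sqrt(1444) = 38
θ = arctan(b/a) = arctan(-19/-32.909) (quadrant-adjusted) = 210°
z = 38(cos 210° + i sin 210°)


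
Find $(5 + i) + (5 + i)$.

(5 + 5) + (1 + 1)i = 10 + 2i


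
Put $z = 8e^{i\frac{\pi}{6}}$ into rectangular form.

a = r cos θ = 8 * sqrt(3)/2 = 4*sqrt(3)
b = r sin θ = 8 * 1/2 = 4
z = 4*sqrt(3) + 4i


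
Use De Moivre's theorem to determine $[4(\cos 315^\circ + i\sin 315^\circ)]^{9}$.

By De Moivre: z^n = r^n(cos(nθ) + i sin(nθ))
= 4^9(cos(9*315°) + i sin(9*315°))
= 262144(cos 315° + i sin 315°)
= 131072*sqrt(2) - 131072*sqrt(2)i


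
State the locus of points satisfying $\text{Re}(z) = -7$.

Re(z) = x where z = x + yi; the equation x = -7 is satisfied by all points with that x-coordinate
Locus: Vertical line x = -7


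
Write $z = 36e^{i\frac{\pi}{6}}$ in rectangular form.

a = r cos θ = 36 * sqrt(3)/2 = 18*sqrt(3)
b = r sin θ = 36 * 1/2 = 18
z = 18*sqrt(3) + 18i


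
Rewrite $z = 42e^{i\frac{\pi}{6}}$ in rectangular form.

a = r cos θ = 42 * sqrt(3)/2 = 21*sqrt(3)
b = r sin θ = 42 * 1/2 = 21
z = 21*sqrt(3) + 21i


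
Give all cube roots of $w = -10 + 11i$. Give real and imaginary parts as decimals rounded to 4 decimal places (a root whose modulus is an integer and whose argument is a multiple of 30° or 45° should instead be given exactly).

|w| = sqrt(221) ≈ 14.866069, arg(w) ≈ 132.273689°
Root modulus = sqrt(221)^(1/3) ≈ 2.458850
Root arguments: θ_k = (arg(w) + 360°k)/3 for k = 0, 1, ..., 2
Compute each root as (root modulus)(cos θ_k + i sin θ_k) using full-precision intermediates, then round to 4 decimal places.
Roots: 1.7660 + 1.7109i, -2.3647 + 0.6740i, 0.5986 - 2.3849i


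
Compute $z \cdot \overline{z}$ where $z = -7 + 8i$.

z * conjugate(z) = |z|^2 = a^2 + b^2
= (-7)^2 + 8^2 = 113


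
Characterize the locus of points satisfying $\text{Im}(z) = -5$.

Im(z) = y where z = x + yi; the equation y = -5 is satisfied by all points with that y-coordinate
Locus: Horizontal line y = -5


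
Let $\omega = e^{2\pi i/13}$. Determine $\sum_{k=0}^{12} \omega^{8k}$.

Let ζ = ω^8 = e^(2πi·8/13). Since 13 ∤ 8, ζ ≠ 1.
Sum = Σ_{k=0}^{12} ζ^k = (ζ^13 - 1)/(ζ - 1) = (ω^{8·13} - 1)/(ζ - 1) = (1 - 1)/(ζ - 1) = 0


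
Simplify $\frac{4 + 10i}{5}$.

Divisor is real, so divide each part by 5:
= 4/5 + 2i


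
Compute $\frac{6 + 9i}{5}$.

Divisor is real, so divide each part by 5:
= 6/5 + (9/5)i


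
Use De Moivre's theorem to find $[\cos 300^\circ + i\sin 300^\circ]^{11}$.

By De Moivre: z^n = r^n(cos(nθ) + i sin(nθ))
= 1^11(cos(11*300°) + i sin(11*300°))
= 1(cos 60° + i sin 60°)
= 1/2 + (sqrt(3)/2)i


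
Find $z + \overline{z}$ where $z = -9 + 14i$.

z + conjugate(z) = (a + bi) + (a - bi) = 2a
= 2 * (-9) = -18


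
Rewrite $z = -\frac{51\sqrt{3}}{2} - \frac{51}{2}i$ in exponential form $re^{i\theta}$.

r = |z| = sqrt((-51*sqrt(3)/2)^2 + (-51/2)^2) = sqrt(7803/4 + 2601/4) = sqrt(2601) = 51
θ = arctan(b/a) = arctan(-25.5/-44.1673) (quadrant-adjusted) = 210° = 7π/6
z = 51e^(i*7π/6)


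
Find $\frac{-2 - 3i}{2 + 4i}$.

Multiply numerator and denominator by conjugate (2 - 4i):
= (-2 - 3i)(2 - 4i) / (2^2 + 4^2)
= (-16 + 2i) / 20
Divide through by 2: (-8 + i) / 10
= -4/5 + (1/10)i


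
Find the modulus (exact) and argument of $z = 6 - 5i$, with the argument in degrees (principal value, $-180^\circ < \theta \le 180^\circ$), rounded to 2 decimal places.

|z| = sqrt(6^2 + (-5)^2) = sqrt(61)
arg(z) = arctan(b/a) = arctan(-5/6) (quadrant-adjusted) = -39.81°


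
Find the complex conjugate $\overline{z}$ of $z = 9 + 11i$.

If z = a + bi, then conjugate(z) = a - bi
conjugate(9 + 11i) = 9 - 11i


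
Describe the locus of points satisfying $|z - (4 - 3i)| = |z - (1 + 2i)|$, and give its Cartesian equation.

|z - z1| = |z - z2| means z is equidistant from z1 and z2,
i.e. the perpendicular bisector of the segment from (4, -3) to (1, 2) (midpoint (5/2, -1/2)).
With z = x + yi, square both sides:
(x - 4)^2 + (y - (-3))^2 = (x - 1)^2 + (y - 2)^2
The x^2 and y^2 terms cancel: -6x + 10y = 5 - 25 = -20
Simplify: 3x - 5y = 10
Locus: Perpendicular bisector of the segment from (4, -3) to (1, 2): the line 3x - 5y = 10


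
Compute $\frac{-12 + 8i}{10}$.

Divisor is real, so divide each part by 10:
= -6/5 + (4/5)i


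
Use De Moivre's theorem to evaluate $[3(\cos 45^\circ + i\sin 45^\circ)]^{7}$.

By De Moivre: z^n = r^n(cos(nθ) + i sin(nθ))
= 3^7(cos(7*45°) + i sin(7*45°))
= 2187(cos 315° + i sin 315°)
= 2187*sqrt(2)/2 - (2187*sqrt(2)/2)i


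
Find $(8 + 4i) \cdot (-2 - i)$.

(a1*a2 - b1*b2) + (a1*b2 + b1*a2)i
= (-16 - (-4)) + (-8 + (-8))i
= -12 - 16i


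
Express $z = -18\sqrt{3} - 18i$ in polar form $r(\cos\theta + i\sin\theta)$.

r = |z| = sqrt(a^2 + b^2) = sqrt((-18*sqrt(3))^2 + (-18)^2) = sqrt(972 + 324) = sqrt(1296) = 36
θ = arctan(b/a) = arctan(-18/-31.1769) (quadrant-adjusted) = 210°
z = 36(cos 210° + i sin 210°)


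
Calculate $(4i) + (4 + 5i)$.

(0 + 4) + (4 + 5)i = 4 + 9i


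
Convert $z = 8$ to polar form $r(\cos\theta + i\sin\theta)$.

r = |z| = sqrt(a^2 + b^2) = sqrt((8)^2 + (0)^2) = sqrt(64 + 0) = sqrt(64) = 8
b = 0 and a > 0, so z lies on the positive real axis: θ = 0°
z = 8(cos 0° + i sin 0°)


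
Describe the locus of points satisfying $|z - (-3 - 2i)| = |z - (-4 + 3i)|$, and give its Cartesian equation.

|z - z1| = |z - z2| means z is equidistant from z1 and z2,
i.e. the perpendicular bisector of the segment from (-3, -2) to (-4, 3) (midpoint (-7/2, 1/2)).
With z = x + yi, square both sides:
(x - (-3))^2 + (y - (-2))^2 = (x - (-4))^2 + (y - 3)^2
The x^2 and y^2 terms cancel: -2x + 10y = 25 - 13 = 12
Simplify: x - 5y = -6
Locus: Perpendicular bisector of the segment from (-3, -2) to (-4, 3): the line x - 5y = -6


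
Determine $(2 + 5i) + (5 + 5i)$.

(2 + 5) + (5 + 5)i = 7 + 10i


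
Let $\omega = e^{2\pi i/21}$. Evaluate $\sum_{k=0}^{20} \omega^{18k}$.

Let ζ = ω^18 = e^(2πi·18/21). Since 21 ∤ 18, ζ ≠ 1.
Sum = Σ_{k=0}^{20} ζ^k = (ζ^21 - 1)/(ζ - 1) = (ω^{18·21} - 1)/(ζ - 1) = (1 - 1)/(ζ - 1) = 0


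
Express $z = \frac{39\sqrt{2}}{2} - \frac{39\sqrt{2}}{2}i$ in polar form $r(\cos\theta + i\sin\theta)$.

r = |z| = sqrt(a^2 + b^2) = sqrt((39*sqrt(2)/2)^2 + (-39*sqrt(2)/2)^2) = sqrt(1521/2 + 1521/2) = sqrt(1521) = 39
θ = arctan(b/a) = arctan(-27.5772/27.5772) (quadrant-adjusted) = 315°
z = 39(cos 315° + i sin 315°)


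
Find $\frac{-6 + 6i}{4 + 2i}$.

Multiply numerator and denominator by conjugate (4 - 2i):
= (-6 + 6i)(4 - 2i) / (4^2 + 2^2)
= (-12 + 36i) / 20
Divide through by 4: (-3 + 9i) / 5
= -3/5 + (9/5)i


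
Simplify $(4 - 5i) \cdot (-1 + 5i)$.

(a1*a2 - b1*b2) + (a1*b2 + b1*a2)i
= (-4 - (-25)) + (20 + 5)i
= 21 + 25i


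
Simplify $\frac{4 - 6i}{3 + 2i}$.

Multiply numerator and denominator by conjugate (3 - 2i):
= (4 - 6i)(3 - 2i) / (3^2 + 2^2)
= (-26i) / 13
= -2i


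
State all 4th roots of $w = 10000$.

|w| = 10000, arg(w) = 0°
Root modulus = 10000^(1/4) = 10
Root arguments: θ_k = (0° + 360°k)/4 for k = 0, 1, ..., 3
Roots: 10, 10i, -10, -10i


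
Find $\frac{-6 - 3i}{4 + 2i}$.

Multiply numerator and denominator by conjugate (4 - 2i):
= (-6 - 3i)(4 - 2i) / (4^2 + 2^2)
= (-30) / 20
Divide through by 10: (-3) / 2
= -3/2


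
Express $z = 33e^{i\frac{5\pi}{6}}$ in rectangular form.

a = r cos θ = 33 * -sqrt(3)/2 = -33*sqrt(3)/2
b = r sin θ = 33 * 1/2 = 33/2
z = -33*sqrt(3)/2 + (33/2)i


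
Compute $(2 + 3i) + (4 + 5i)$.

(2 + 4) + (3 + 5)i = 6 + 8i


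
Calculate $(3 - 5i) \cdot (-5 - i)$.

(a1*a2 - b1*b2) + (a1*b2 + b1*a2)i
= (-15 - 5) + (-3 + 25)i
= -20 + 22i


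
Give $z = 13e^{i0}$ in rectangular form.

a = r cos θ = 13 * 1 = 13
b = r sin θ = 13 * 0 = 0
z = 13


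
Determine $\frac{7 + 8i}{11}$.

Divisor is real, so divide each part by 11:
= 7/11 + (8/11)i


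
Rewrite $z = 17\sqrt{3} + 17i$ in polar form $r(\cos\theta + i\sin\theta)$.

r = |z| = sqrt(a^2 + b^2) = sqrt((17*sqrt(3))^2 + (17)^2) = sqrt(867 + 289) = sqrt(1156) = 34
θ = arctan(b/a) = arctan(17/29.4449) (quadrant-adjusted) = 30°
z = 34(cos 30° + i sin 30°)


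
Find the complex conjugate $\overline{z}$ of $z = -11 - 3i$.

If z = a + bi, then conjugate(z) = a - bi
conjugate(-11 - 3i) = -11 + 3i


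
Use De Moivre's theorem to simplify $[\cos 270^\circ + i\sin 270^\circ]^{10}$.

By De Moivre: z^n = r^n(cos(nθ) + i sin(nθ))
= 1^10(cos(10*270°) + i sin(10*270°))
= 1(cos 180° + i sin 180°)
= -1


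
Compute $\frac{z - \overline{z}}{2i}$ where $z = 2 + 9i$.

z - conjugate(z) = 2bi
(z - conjugate(z))/(2i) = 2bi/(2i) = b = 9


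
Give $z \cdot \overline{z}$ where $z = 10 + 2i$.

z * conjugate(z) = |z|^2 = a^2 + b^2
= 10^2 + 2^2 = 104


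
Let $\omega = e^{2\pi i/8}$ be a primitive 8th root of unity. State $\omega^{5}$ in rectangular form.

ω^5 = e^(2πi·5/8) = e^(i·5π/4)
= cos(5π/4) + i sin(5π/4)
= -sqrt(2)/2 - (sqrt(2)/2)i
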